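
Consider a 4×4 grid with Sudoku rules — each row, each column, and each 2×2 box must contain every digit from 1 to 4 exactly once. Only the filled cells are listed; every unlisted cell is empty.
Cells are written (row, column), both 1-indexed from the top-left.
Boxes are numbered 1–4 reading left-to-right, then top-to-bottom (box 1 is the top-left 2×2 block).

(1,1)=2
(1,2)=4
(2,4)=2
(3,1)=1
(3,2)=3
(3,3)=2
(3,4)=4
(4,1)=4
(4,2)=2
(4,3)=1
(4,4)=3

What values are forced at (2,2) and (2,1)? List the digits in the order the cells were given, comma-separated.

For (2,2):
  Row 2 already contains {2}.
  Column 2 already contains {2, 3, 4}.
  Its 2×2 block (box 1) already contains {2, 4}.
  The only value from 1–4 not eliminated is 1, so (2,2) = 1.
For (2,1):
  Row 2 already contains {2}.
  Column 1 already contains {1, 2, 4}.
  Its 2×2 block (box 1) already contains {2, 4}.
  The only value from 1–4 not eliminated is 3, so (2,1) = 3.

1,3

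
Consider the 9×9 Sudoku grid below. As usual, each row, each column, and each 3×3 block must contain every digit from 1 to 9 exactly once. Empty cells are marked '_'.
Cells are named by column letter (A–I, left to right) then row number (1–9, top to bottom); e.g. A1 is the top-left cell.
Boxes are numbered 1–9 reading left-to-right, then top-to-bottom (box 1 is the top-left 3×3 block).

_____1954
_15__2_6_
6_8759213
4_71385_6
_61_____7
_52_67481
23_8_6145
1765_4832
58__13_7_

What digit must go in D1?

Cell D1 itself could take any of {3, 6} by direct elimination.
Consider where 6 can go in box 2.
E1 is out (column E already has a 6).
D2 is out (row 2 already has a 6).
E2 is out (row 2 already has a 6).
So the only cell in box 2 that can hold 6 is D1.
Therefore D1 = 6.

6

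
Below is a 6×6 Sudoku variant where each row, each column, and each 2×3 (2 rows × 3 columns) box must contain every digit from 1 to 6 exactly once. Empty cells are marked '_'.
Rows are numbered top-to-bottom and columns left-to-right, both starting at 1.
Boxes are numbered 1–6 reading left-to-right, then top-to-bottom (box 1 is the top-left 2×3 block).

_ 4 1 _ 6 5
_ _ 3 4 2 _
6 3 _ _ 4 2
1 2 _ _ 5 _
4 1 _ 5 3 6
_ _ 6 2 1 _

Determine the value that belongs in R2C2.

Cell R2C2 itself could take any of {5, 6} by direct elimination.
Consider where 6 can go in column 2.
R6C2 is out (row 6 already has a 6).
So the only cell in column 2 that can hold 6 is R2C2.
Therefore R2C2 = 6.

6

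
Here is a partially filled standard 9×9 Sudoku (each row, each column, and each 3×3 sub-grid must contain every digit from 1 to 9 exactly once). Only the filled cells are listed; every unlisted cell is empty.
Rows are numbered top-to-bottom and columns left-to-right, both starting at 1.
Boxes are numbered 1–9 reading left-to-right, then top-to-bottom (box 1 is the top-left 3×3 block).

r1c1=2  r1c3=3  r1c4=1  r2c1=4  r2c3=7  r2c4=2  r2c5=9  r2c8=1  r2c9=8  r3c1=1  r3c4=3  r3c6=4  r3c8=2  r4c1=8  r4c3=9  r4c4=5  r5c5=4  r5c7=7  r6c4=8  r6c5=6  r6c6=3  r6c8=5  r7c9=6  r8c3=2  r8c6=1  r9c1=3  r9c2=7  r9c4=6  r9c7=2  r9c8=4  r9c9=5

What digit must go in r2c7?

Cell r2c7 itself could take any of {3, 5, 6} by direct elimination.
Consider where 3 can go in box 3.
r1c7 is out (row 1 already has a 3).
r1c8 is out (row 1 already has a 3).
r1c9 is out (row 1 already has a 3).
r3c7 is out (row 3 already has a 3).
r3c9 is out (row 3 already has a 3).
So the only cell in box 3 that can hold 3 is r2c7.
Therefore r2c7 = 3.

3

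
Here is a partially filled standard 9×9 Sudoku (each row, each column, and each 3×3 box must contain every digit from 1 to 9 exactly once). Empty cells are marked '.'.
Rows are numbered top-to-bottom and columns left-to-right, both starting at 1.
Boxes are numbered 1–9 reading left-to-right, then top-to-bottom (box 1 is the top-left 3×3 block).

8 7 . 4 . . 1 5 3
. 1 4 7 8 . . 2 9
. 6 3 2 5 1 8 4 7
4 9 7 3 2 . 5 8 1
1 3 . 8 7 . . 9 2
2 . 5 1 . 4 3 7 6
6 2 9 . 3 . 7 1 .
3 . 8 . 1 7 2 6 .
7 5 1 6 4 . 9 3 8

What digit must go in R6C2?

8

Row 6 already contains {1, 2, 3, 4, 5, 6, 7}.
Column 2 already contains {1, 2, 3, 5, 6, 7, 9}.
Its 3×3 block (box 4) already contains {1, 2, 3, 4, 5, 7, 9}.
The only value from 1–9 not eliminated is 8, so R6C2 = 8.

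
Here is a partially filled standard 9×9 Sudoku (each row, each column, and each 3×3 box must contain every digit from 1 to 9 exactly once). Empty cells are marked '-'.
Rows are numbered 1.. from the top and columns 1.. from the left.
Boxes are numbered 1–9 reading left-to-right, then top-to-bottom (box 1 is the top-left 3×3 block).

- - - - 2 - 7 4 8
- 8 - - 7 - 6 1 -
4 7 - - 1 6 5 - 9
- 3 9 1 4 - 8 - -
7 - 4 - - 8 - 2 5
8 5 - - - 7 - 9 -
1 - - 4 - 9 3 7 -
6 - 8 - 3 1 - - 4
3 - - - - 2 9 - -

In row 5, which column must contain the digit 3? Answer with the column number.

4

Consider where 3 can go in row 5.
row 5, column 2 is out (column 2 already has a 3).
row 5, column 5 is out (column 5 already has a 3).
row 5, column 7 is out (column 7 already has a 3).
So the only cell in row 5 that can hold 3 is row 5, column 4.
That is column 4.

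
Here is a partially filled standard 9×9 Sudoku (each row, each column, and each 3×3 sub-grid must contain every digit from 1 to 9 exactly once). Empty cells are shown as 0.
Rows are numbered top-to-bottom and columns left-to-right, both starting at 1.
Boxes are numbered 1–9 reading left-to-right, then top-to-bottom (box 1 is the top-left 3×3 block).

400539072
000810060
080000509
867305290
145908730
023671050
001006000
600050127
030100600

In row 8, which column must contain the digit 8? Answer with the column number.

3

Consider where 8 can go in row 8.
r8c2 is out (column 2 already has a 8).
r8c4 is out (column 4 already has a 8).
r8c6 is out (column 6 already has a 8).
So the only cell in row 8 that can hold 8 is r8c3.
That is column 3.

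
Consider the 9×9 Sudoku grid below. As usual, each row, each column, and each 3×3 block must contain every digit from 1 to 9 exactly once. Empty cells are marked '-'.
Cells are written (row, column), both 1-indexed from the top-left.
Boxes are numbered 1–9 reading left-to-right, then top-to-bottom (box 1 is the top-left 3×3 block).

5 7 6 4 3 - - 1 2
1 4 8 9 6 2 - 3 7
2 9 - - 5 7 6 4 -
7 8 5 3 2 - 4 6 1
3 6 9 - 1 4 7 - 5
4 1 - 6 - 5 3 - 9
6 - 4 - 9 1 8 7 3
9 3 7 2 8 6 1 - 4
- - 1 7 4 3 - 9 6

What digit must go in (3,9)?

8

Row 3 already contains {2, 4, 5, 6, 7, 9}.
Column 9 already contains {1, 2, 3, 4, 5, 6, 7, 9}.
Its 3×3 block (box 3) already contains {1, 2, 3, 4, 6, 7}.
The only value from 1–9 not eliminated is 8, so (3,9) = 8.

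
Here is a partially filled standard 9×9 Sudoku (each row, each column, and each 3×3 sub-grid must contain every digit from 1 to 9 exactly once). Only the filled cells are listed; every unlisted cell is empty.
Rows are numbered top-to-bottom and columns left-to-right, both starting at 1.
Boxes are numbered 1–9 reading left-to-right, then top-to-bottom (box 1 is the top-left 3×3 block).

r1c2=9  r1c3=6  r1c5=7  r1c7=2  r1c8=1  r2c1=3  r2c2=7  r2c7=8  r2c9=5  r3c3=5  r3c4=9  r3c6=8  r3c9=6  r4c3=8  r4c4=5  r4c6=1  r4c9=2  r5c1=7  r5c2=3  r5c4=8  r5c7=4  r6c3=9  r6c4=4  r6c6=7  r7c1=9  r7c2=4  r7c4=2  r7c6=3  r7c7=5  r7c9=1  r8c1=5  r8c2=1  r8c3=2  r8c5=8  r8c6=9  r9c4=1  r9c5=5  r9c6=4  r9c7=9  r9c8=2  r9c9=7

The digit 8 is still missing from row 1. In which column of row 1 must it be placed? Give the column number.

1

Consider where 8 can go in row 1.
r1c4 is out (column 4 already has a 8).
r1c6 is out (column 6 already has a 8).
r1c9 is out (box 3 already has a 8).
So the only cell in row 1 that can hold 8 is r1c1.
That is column 1.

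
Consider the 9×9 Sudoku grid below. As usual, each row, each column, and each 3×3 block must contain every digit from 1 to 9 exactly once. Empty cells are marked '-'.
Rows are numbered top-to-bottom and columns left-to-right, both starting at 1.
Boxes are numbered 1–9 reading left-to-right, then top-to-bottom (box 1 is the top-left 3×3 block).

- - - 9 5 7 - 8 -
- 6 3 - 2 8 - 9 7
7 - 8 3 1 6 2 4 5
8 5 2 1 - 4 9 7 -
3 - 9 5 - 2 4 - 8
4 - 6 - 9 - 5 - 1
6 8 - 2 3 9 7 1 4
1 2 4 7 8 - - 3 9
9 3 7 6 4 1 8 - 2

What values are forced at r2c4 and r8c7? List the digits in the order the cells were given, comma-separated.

4,6

For r2c4:
  Row 2 already contains {2, 3, 6, 7, 8, 9}.
  Column 4 already contains {1, 2, 3, 5, 6, 7, 9}.
  Its 3×3 block (box 2) already contains {1, 2, 3, 5, 6, 7, 8, 9}.
  The only value from 1–9 not eliminated is 4, so r2c4 = 4.
For r8c7:
  Row 8 already contains {1, 2, 3, 4, 7, 8, 9}.
  Column 7 already contains {2, 4, 5, 7, 8, 9}.
  Its 3×3 block (box 9) already contains {1, 2, 3, 4, 7, 8, 9}.
  The only value from 1–9 not eliminated is 6, so r8c7 = 6.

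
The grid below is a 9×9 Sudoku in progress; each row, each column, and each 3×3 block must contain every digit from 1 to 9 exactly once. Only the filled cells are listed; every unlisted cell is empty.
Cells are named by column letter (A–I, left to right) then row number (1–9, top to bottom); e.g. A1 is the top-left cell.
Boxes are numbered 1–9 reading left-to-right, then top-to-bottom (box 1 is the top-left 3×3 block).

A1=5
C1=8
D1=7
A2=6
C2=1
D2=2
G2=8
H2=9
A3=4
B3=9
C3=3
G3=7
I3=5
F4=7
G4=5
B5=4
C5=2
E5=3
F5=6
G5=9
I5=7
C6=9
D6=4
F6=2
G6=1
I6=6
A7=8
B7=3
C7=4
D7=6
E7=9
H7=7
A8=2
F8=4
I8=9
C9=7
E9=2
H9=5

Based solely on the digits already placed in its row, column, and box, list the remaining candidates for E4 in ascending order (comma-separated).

1,8

Row 4 already contains {5, 7}.
Column E already contains {2, 3, 9}.
Its 3×3 block (box 5) already contains {2, 3, 4, 6, 7}.
Removing those from 1–9 leaves {1, 8} as the candidates for E4.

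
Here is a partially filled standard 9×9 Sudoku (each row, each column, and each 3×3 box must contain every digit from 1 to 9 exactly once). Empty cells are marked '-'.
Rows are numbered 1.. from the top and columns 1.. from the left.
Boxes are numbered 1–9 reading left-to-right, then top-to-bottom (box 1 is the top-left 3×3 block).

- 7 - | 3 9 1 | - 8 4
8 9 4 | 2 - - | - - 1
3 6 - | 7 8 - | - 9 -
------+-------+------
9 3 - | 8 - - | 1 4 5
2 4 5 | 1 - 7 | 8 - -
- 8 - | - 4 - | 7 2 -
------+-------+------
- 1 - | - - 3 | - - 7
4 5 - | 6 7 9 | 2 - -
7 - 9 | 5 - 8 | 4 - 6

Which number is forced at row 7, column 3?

8

Cell row 7, column 3 itself could take any of {2, 6, 8} by direct elimination.
Consider where 8 can go in row 7.
row 7, column 1 is out (column 1 already has a 8).
row 7, column 4 is out (column 4 already has a 8).
row 7, column 5 is out (column 5 already has a 8).
row 7, column 7 is out (column 7 already has a 8).
row 7, column 8 is out (column 8 already has a 8).
So the only cell in row 7 that can hold 8 is row 7, column 3.
Therefore row 7, column 3 = 8.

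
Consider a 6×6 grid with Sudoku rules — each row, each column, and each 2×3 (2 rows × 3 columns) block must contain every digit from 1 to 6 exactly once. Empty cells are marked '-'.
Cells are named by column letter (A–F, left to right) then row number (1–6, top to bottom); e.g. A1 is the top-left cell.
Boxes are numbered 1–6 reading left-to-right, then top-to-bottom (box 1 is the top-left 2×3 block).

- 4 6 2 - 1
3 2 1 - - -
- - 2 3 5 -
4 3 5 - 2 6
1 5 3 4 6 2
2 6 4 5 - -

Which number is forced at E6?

Cell E6 itself could take any of {1, 3} by direct elimination.
Consider where 1 can go in column E.
E1 is out (row 1 already has a 1).
E2 is out (row 2 already has a 1).
So the only cell in column E that can hold 1 is E6.
Therefore E6 = 1.

1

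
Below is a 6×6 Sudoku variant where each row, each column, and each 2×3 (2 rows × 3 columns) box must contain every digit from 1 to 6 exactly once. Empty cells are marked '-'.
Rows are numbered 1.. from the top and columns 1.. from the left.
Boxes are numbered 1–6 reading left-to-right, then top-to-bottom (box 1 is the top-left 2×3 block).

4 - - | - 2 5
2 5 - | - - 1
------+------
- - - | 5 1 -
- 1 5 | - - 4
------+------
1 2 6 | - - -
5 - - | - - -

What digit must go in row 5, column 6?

Row 5 already contains {1, 2, 6}.
Column 6 already contains {1, 4, 5}.
Its 2×3 block (box 6) already contains {}.
The only value from 1–6 not eliminated is 3, so row 5, column 6 = 3.

3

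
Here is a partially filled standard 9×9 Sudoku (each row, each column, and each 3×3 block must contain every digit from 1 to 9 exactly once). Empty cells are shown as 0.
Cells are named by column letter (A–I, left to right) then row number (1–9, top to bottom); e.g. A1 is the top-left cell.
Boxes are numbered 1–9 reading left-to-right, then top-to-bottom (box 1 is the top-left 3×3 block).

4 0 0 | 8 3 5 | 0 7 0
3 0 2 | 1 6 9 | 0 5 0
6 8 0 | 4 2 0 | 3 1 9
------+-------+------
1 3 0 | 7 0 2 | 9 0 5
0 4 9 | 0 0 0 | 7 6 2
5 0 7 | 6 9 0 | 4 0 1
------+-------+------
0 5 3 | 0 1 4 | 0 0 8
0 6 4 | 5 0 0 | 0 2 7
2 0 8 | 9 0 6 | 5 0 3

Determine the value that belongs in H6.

3

Cell H6 itself could take any of {3, 8} by direct elimination.
Consider where 3 can go in box 6.
H4 is out (row 4 already has a 3).
So the only cell in box 6 that can hold 3 is H6.
Therefore H6 = 3.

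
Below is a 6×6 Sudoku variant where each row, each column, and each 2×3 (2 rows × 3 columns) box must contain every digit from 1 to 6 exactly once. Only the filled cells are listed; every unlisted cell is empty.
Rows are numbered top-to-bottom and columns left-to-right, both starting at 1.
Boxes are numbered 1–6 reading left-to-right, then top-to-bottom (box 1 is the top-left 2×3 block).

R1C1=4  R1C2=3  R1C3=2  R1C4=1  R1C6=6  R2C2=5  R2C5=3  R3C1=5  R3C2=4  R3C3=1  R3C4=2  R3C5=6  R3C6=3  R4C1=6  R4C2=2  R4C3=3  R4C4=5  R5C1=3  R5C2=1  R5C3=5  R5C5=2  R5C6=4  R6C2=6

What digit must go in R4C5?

4

Cell R4C5 itself could take any of {1, 4} by direct elimination.
Consider where 4 can go in box 4.
R4C6 is out (column 6 already has a 4).
So the only cell in box 4 that can hold 4 is R4C5.
Therefore R4C5 = 4.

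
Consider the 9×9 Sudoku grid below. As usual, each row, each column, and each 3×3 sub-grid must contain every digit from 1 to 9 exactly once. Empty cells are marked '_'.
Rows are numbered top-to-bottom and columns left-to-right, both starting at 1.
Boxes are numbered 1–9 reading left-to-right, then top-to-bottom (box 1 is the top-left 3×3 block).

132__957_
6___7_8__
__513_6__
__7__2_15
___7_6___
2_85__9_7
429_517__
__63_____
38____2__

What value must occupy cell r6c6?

Cell r6c6 itself could take any of {3, 4} by direct elimination.
Consider where 3 can go in column 6.
r2c6 is out (box 2 already has a 3).
r3c6 is out (row 3 already has a 3).
r8c6 is out (row 8 already has a 3).
r9c6 is out (row 9 already has a 3).
So the only cell in column 6 that can hold 3 is r6c6.
Therefore r6c6 = 3.

3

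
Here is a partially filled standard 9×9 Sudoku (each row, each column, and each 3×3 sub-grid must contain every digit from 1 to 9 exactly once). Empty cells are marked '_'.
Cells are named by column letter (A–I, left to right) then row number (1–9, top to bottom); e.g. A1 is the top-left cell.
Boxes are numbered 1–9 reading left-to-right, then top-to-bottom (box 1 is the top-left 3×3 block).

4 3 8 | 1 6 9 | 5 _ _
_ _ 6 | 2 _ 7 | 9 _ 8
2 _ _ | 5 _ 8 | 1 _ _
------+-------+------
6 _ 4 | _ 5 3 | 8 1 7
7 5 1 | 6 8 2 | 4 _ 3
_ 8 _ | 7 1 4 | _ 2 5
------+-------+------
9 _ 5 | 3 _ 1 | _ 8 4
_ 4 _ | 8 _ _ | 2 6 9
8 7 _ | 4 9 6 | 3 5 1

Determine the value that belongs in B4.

Cell B4 itself could take any of {2, 9} by direct elimination.
Consider where 2 can go in box 4.
A6 is out (row 6 already has a 2).
C6 is out (row 6 already has a 2).
So the only cell in box 4 that can hold 2 is B4.
Therefore B4 = 2.

2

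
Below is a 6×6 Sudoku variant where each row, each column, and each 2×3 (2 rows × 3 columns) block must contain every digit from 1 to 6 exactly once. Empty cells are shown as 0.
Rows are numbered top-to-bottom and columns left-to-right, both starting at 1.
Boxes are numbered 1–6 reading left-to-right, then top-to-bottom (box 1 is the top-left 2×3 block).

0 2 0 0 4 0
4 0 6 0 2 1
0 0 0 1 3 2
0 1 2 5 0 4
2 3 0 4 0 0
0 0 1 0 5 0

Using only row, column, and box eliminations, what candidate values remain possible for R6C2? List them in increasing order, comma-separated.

4,6

Row 6 already contains {1, 5}.
Column 2 already contains {1, 2, 3}.
Its 2×3 block (box 5) already contains {1, 2, 3}.
Removing those from 1–6 leaves {4, 6} as the candidates for R6C2.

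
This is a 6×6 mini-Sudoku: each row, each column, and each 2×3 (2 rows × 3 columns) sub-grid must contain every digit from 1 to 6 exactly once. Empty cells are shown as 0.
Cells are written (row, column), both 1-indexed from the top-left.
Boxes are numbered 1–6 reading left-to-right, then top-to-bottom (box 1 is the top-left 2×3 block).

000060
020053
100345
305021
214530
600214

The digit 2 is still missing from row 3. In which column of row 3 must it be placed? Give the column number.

Consider where 2 can go in row 3.
(3,2) is out (column 2 already has a 2).
So the only cell in row 3 that can hold 2 is (3,3).
That is column 3.

3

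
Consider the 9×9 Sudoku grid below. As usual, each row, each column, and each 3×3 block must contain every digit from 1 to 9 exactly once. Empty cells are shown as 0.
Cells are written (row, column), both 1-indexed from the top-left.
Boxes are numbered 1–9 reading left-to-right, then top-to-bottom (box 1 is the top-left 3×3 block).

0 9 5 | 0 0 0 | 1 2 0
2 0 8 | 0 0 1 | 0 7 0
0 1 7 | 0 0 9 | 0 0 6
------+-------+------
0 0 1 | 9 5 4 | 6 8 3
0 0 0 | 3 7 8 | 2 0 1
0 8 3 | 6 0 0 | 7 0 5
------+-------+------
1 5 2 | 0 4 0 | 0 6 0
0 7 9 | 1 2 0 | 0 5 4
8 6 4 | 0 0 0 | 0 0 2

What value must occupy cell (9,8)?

1

Cell (9,8) itself could take any of {1, 3, 9} by direct elimination.
Consider where 1 can go in box 9.
(7,7) is out (row 7 already has a 1).
(7,9) is out (row 7 already has a 1).
(8,7) is out (row 8 already has a 1).
(9,7) is out (column 7 already has a 1).
So the only cell in box 9 that can hold 1 is (9,8).
Therefore (9,8) = 1.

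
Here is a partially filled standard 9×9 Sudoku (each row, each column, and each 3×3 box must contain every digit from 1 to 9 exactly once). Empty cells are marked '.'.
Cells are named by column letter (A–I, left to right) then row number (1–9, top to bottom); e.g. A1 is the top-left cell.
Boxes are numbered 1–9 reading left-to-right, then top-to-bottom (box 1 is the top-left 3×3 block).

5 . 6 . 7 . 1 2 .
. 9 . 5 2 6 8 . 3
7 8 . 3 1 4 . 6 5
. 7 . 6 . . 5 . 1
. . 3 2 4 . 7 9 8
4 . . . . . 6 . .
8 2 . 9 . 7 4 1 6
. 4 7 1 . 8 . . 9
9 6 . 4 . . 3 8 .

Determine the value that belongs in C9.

1

Cell C9 itself could take any of {1, 5} by direct elimination.
Consider where 1 can go in box 7.
C7 is out (row 7 already has a 1).
A8 is out (row 8 already has a 1).
So the only cell in box 7 that can hold 1 is C9.
Therefore C9 = 1.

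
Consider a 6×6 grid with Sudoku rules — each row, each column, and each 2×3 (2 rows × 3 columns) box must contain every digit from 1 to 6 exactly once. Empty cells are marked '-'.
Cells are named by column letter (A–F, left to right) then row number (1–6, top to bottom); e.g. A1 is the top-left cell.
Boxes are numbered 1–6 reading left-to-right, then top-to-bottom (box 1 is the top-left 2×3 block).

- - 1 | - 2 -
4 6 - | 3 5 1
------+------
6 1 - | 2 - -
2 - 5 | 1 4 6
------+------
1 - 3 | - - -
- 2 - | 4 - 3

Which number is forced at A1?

Cell A1 itself could take any of {3, 5} by direct elimination.
Consider where 3 can go in column A.
A6 is out (row 6 already has a 3).
So the only cell in column A that can hold 3 is A1.
Therefore A1 = 3.

3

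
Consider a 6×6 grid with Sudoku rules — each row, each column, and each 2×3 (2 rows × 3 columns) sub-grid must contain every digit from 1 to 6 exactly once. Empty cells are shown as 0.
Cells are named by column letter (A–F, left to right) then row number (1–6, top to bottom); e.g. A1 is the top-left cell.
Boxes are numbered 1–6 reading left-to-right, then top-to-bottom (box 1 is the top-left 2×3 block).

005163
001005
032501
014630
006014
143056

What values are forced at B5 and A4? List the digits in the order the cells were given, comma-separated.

5,5

For B5:
  Consider where 5 can go in column B.
  B1 is out (row 1 already has a 5).
  B2 is out (row 2 already has a 5).
  So the only cell in column B that can hold 5 is B5.
  So B5 = 5.
For A4:
  Row 4 already contains {1, 3, 4, 6}.
  Column A already contains {1}.
  Its 2×3 block (box 3) already contains {1, 2, 3, 4}.
  The only value from 1–6 not eliminated is 5, so A4 = 5.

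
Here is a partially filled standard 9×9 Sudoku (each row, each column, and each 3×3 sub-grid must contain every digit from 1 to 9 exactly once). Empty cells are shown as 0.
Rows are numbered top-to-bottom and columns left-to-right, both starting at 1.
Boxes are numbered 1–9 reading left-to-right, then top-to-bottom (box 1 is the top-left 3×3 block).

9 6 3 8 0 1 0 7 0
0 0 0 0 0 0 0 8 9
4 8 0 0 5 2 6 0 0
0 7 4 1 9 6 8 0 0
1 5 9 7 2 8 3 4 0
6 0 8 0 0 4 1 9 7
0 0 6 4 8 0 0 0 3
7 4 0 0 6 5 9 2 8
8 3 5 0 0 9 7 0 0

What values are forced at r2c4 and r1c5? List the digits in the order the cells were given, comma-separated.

6,4

For r2c4:
  Consider where 6 can go in column 4.
  r3c4 is out (row 3 already has a 6).
  r6c4 is out (row 6 already has a 6).
  r8c4 is out (row 8 already has a 6).
  r9c4 is out (box 8 already has a 6).
  So the only cell in column 4 that can hold 6 is r2c4.
  So r2c4 = 6.
For r1c5:
  Row 1 already contains {1, 3, 6, 7, 8, 9}.
  Column 5 already contains {2, 5, 6, 8, 9}.
  Its 3×3 block (box 2) already contains {1, 2, 5, 8}.
  The only value from 1–9 not eliminated is 4, so r1c5 = 4.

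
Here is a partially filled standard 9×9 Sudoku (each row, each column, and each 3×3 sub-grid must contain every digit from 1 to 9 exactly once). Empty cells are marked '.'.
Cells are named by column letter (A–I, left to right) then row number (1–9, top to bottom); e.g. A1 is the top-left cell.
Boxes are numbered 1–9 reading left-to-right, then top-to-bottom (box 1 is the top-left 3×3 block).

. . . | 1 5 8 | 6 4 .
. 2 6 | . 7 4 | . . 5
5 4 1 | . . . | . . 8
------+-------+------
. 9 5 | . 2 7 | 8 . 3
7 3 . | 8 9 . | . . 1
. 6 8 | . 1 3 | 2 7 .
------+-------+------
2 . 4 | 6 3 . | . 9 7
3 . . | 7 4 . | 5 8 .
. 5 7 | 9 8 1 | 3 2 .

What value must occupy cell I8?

6

Row 8 already contains {3, 4, 5, 7, 8}.
Column I already contains {1, 3, 5, 7, 8}.
Its 3×3 block (box 9) already contains {2, 3, 5, 7, 8, 9}.
The only value from 1–9 not eliminated is 6, so I8 = 6.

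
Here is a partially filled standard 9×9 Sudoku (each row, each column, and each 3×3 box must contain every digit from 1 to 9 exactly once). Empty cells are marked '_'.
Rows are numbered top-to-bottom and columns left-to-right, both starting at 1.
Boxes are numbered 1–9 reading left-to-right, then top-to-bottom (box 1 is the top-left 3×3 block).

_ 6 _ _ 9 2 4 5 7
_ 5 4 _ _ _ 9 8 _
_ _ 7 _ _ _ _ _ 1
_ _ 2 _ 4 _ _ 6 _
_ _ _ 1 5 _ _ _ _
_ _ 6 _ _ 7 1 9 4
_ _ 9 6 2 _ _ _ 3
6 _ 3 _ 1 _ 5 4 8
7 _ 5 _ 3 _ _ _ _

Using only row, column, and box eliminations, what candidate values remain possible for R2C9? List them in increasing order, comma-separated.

Row 2 already contains {4, 5, 8, 9}.
Column 9 already contains {1, 3, 4, 7, 8}.
Its 3×3 block (box 3) already contains {1, 4, 5, 7, 8, 9}.
Removing those from 1–9 leaves {2, 6} as the candidates for R2C9.

2,6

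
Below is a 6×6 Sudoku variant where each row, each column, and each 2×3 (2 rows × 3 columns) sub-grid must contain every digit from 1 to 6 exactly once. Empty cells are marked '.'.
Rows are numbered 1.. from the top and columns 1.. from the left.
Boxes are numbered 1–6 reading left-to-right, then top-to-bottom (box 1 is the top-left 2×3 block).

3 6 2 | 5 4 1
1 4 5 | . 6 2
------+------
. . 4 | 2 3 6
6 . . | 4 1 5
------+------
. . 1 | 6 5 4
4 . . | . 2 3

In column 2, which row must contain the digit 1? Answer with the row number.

3

Consider where 1 can go in column 2.
row 4, column 2 is out (row 4 already has a 1).
row 5, column 2 is out (row 5 already has a 1).
row 6, column 2 is out (box 5 already has a 1).
So the only cell in column 2 that can hold 1 is row 3, column 2.
That is row 3.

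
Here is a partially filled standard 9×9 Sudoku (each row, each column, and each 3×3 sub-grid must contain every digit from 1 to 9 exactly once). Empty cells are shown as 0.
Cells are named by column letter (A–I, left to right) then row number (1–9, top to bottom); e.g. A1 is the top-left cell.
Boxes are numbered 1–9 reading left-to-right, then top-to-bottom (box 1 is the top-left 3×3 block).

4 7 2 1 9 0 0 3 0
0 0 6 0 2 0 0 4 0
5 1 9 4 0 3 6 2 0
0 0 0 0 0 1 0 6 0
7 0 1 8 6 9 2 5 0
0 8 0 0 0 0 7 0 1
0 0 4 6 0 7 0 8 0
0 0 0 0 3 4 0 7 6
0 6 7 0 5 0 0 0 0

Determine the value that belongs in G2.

Cell G2 itself could take any of {1, 5, 8, 9} by direct elimination.
Consider where 1 can go in row 2.
A2 is out (box 1 already has a 1).
B2 is out (column B already has a 1).
D2 is out (column D already has a 1).
F2 is out (column F already has a 1).
I2 is out (column I already has a 1).
So the only cell in row 2 that can hold 1 is G2.
Therefore G2 = 1.

1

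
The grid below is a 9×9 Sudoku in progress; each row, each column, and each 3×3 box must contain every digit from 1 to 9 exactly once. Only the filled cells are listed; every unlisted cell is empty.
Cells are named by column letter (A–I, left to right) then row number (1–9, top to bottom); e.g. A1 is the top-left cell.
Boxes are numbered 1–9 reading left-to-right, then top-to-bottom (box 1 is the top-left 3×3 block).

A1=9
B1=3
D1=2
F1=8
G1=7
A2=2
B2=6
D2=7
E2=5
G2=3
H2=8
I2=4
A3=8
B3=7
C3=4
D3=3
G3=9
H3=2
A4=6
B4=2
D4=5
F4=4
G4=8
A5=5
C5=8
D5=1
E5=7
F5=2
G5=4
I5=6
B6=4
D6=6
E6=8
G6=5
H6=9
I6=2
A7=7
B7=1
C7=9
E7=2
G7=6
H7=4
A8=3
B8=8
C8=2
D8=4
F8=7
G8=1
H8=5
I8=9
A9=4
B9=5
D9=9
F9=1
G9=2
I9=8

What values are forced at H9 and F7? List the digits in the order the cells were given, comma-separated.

For H9:
  Consider where 7 can go in box 9.
  I7 is out (row 7 already has a 7).
  So the only cell in box 9 that can hold 7 is H9.
  So H9 = 7.
For F7:
  Consider where 5 can go in row 7.
  D7 is out (column D already has a 5).
  I7 is out (box 9 already has a 5).
  So the only cell in row 7 that can hold 5 is F7.
  So F7 = 5.

7,5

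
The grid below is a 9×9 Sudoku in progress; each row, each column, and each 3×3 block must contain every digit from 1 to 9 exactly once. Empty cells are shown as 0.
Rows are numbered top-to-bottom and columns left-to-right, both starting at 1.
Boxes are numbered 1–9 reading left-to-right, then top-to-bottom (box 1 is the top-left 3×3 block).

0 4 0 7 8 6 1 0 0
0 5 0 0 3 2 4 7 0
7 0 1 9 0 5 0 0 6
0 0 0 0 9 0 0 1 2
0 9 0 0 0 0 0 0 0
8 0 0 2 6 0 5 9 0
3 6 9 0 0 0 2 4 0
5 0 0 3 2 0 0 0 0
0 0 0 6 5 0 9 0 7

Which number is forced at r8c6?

Cell r8c6 itself could take any of {1, 4, 7, 8, 9} by direct elimination.
Consider where 9 can go in box 8.
r7c4 is out (row 7 already has a 9).
r7c5 is out (row 7 already has a 9).
r7c6 is out (row 7 already has a 9).
r9c6 is out (row 9 already has a 9).
So the only cell in box 8 that can hold 9 is r8c6.
Therefore r8c6 = 9.

9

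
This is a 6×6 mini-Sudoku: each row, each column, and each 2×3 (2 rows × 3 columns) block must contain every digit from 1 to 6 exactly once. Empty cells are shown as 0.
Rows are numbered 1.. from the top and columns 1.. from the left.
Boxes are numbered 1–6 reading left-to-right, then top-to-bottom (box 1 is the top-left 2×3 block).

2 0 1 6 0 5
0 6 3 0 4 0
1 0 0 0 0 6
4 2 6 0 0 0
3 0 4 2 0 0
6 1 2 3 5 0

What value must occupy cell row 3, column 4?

4

Cell row 3, column 4 itself could take any of {4, 5} by direct elimination.
Consider where 4 can go in row 3.
row 3, column 2 is out (box 3 already has a 4).
row 3, column 3 is out (column 3 already has a 4).
row 3, column 5 is out (column 5 already has a 4).
So the only cell in row 3 that can hold 4 is row 3, column 4.
Therefore row 3, column 4 = 4.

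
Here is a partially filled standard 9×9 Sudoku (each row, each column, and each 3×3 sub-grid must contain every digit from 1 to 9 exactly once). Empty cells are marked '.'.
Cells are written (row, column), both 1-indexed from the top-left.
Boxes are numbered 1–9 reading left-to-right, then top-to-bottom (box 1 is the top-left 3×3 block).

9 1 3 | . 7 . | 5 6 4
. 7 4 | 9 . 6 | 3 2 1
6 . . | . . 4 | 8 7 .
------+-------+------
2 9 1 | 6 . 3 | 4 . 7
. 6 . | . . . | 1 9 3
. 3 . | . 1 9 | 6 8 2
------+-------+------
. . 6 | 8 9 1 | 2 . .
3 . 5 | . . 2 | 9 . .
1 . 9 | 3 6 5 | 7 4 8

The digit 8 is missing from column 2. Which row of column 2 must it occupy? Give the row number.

Consider where 8 can go in column 2.
(3,2) is out (row 3 already has a 8).
(7,2) is out (row 7 already has a 8).
(9,2) is out (row 9 already has a 8).
So the only cell in column 2 that can hold 8 is (8,2).
That is row 8.

8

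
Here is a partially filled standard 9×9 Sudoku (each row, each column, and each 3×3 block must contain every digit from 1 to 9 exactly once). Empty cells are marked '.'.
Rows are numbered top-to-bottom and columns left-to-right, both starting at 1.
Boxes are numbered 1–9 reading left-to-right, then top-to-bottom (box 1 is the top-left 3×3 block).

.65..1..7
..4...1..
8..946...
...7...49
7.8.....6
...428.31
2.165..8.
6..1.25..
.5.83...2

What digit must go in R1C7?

Cell R1C7 itself could take any of {2, 3, 4, 8, 9} by direct elimination.
Consider where 4 can go in box 3.
R1C8 is out (column 8 already has a 4). R2C8 is out (row 2 already has a 4). R2C9 is out (row 2 already has a 4). R3C7 is out (row 3 already has a 4). The remaining empty cells in box 3 are similarly blocked.
So the only cell in box 3 that can hold 4 is R1C7.
Therefore R1C7 = 4.

4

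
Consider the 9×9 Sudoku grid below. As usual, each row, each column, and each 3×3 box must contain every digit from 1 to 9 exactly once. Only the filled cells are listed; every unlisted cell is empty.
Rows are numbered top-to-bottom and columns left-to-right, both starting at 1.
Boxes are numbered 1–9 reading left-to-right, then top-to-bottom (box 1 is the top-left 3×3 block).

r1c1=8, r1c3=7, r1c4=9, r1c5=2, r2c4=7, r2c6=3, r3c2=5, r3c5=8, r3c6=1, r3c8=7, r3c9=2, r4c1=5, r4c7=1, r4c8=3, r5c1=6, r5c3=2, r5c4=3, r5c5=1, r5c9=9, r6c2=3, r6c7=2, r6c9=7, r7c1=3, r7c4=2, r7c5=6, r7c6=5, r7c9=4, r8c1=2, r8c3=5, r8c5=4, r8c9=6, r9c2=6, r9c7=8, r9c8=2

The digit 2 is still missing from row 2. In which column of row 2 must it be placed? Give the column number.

Consider where 2 can go in row 2.
r2c1 is out (column 1 already has a 2). r2c3 is out (column 3 already has a 2). r2c5 is out (column 5 already has a 2). r2c7 is out (column 7 already has a 2). The remaining empty cells in row 2 are similarly blocked.
So the only cell in row 2 that can hold 2 is r2c2.
That is column 2.

2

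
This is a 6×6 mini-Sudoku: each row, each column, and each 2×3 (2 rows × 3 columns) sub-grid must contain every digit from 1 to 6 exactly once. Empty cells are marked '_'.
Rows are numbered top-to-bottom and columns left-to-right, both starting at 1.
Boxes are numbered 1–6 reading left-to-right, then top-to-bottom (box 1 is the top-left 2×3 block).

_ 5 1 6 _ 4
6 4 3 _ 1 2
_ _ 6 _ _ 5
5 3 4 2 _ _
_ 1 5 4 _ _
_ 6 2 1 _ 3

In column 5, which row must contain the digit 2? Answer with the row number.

5

Consider where 2 can go in column 5.
R1C5 is out (box 2 already has a 2).
R3C5 is out (box 4 already has a 2).
R4C5 is out (row 4 already has a 2).
R6C5 is out (row 6 already has a 2).
So the only cell in column 5 that can hold 2 is R5C5.
That is row 5.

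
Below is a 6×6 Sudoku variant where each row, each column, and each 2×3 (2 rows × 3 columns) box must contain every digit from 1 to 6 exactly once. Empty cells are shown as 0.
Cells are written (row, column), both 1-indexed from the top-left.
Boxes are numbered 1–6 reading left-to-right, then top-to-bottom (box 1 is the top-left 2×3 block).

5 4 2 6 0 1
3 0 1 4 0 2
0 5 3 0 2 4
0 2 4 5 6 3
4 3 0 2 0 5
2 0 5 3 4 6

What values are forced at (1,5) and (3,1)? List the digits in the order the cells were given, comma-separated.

3,6

For (1,5):
  Row 1 already contains {1, 2, 4, 5, 6}.
  Column 5 already contains {2, 4, 6}.
  Its 2×3 block (box 2) already contains {1, 2, 4, 6}.
  The only value from 1–6 not eliminated is 3, so (1,5) = 3.
For (3,1):
  Consider where 6 can go in column 1.
  (4,1) is out (row 4 already has a 6).
  So the only cell in column 1 that can hold 6 is (3,1).
  So (3,1) = 6.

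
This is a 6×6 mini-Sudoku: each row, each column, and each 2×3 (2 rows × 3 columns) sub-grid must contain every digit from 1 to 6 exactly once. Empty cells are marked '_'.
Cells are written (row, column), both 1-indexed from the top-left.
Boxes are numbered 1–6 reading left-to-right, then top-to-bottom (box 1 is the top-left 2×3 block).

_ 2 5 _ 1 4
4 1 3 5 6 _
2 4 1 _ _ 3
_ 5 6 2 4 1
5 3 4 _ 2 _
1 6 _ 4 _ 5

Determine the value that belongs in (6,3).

Row 6 already contains {1, 4, 5, 6}.
Column 3 already contains {1, 3, 4, 5, 6}.
Its 2×3 block (box 5) already contains {1, 3, 4, 5, 6}.
The only value from 1–6 not eliminated is 2, so (6,3) = 2.

2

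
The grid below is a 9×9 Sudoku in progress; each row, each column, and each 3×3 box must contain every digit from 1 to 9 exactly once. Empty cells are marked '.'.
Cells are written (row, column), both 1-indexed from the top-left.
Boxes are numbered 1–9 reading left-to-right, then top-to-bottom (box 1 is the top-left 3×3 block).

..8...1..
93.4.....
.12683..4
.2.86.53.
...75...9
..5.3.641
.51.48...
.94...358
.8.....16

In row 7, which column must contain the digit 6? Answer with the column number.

1

Consider where 6 can go in row 7.
(7,4) is out (column 4 already has a 6).
(7,7) is out (column 7 already has a 6).
(7,8) is out (box 9 already has a 6).
(7,9) is out (column 9 already has a 6).
So the only cell in row 7 that can hold 6 is (7,1).
That is column 1.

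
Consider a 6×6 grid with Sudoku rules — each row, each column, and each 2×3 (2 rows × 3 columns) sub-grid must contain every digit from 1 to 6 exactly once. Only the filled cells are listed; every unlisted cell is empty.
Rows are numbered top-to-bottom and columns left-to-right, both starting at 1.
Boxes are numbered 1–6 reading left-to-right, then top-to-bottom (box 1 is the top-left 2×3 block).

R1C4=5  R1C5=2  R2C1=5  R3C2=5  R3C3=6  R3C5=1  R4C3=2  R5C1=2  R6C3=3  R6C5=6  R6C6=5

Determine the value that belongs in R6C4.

2

Cell R6C4 itself could take any of {1, 2, 4} by direct elimination.
Consider where 2 can go in row 6.
R6C1 is out (column 1 already has a 2).
R6C2 is out (box 5 already has a 2).
So the only cell in row 6 that can hold 2 is R6C4.
Therefore R6C4 = 2.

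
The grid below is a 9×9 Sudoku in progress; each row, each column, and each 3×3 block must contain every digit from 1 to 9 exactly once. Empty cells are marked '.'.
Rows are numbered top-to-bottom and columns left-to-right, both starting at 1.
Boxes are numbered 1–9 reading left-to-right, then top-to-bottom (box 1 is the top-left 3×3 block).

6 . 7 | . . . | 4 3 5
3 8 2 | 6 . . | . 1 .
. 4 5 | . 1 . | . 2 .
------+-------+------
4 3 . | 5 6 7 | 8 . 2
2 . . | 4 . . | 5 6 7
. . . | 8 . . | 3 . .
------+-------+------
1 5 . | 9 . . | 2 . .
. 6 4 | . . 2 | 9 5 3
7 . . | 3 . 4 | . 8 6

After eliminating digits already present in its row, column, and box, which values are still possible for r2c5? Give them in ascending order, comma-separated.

4,5,7,9

Row 2 already contains {1, 2, 3, 6, 8}.
Column 5 already contains {1, 6}.
Its 3×3 block (box 2) already contains {1, 6}.
Removing those from 1–9 leaves {4, 5, 7, 9} as the candidates for r2c5.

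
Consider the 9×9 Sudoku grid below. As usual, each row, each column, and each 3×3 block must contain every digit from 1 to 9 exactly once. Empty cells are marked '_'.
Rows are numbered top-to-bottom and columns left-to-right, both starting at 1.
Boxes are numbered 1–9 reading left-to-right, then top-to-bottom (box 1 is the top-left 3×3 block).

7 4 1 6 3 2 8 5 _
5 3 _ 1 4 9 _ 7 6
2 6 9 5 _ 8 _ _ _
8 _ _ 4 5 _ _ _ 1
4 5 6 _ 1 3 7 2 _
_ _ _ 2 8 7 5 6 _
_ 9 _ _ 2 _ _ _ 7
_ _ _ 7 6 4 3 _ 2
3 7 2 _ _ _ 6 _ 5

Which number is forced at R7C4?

3

Cell R7C4 itself could take any of {3, 8} by direct elimination.
Consider where 3 can go in box 8.
R7C6 is out (column 6 already has a 3).
R9C4 is out (row 9 already has a 3).
R9C5 is out (row 9 already has a 3).
R9C6 is out (row 9 already has a 3).
So the only cell in box 8 that can hold 3 is R7C4.
Therefore R7C4 = 3.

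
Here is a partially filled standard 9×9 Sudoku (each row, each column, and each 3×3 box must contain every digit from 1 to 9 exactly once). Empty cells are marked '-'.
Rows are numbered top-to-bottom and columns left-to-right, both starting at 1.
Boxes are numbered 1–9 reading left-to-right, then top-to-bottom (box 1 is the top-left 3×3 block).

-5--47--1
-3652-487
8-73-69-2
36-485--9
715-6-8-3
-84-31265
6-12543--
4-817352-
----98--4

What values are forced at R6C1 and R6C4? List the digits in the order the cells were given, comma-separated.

For R6C1:
  Row 6 already contains {1, 2, 3, 4, 5, 6, 8}.
  Column 1 already contains {3, 4, 6, 7, 8}.
  Its 3×3 block (box 4) already contains {1, 3, 4, 5, 6, 7, 8}.
  The only value from 1–9 not eliminated is 9, so R6C1 = 9.
For R6C4:
  Consider where 7 can go in row 6.
  R6C1 is out (column 1 already has a 7).
  So the only cell in row 6 that can hold 7 is R6C4.
  So R6C4 = 7.

9,7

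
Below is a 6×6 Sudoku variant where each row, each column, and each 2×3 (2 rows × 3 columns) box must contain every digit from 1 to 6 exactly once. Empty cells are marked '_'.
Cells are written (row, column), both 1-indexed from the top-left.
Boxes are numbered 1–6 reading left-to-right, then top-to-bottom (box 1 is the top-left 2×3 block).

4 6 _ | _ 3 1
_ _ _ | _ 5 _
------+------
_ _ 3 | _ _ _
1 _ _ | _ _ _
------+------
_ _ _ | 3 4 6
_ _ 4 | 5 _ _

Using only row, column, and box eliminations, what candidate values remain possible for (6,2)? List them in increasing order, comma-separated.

1,2,3

Row 6 already contains {4, 5}.
Column 2 already contains {6}.
Its 2×3 block (box 5) already contains {4}.
Removing those from 1–6 leaves {1, 2, 3} as the candidates for (6,2).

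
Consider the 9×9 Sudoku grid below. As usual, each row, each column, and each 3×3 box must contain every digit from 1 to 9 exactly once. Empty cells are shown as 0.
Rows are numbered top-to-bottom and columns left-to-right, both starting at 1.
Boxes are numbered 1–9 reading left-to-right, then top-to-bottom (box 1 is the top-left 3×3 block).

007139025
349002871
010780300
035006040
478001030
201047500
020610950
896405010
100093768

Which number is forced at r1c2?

Cell r1c2 itself could take any of {6, 8} by direct elimination.
Consider where 8 can go in box 1.
r1c1 is out (column 1 already has a 8).
r3c1 is out (row 3 already has a 8).
r3c3 is out (row 3 already has a 8).
So the only cell in box 1 that can hold 8 is r1c2.
Therefore r1c2 = 8.

8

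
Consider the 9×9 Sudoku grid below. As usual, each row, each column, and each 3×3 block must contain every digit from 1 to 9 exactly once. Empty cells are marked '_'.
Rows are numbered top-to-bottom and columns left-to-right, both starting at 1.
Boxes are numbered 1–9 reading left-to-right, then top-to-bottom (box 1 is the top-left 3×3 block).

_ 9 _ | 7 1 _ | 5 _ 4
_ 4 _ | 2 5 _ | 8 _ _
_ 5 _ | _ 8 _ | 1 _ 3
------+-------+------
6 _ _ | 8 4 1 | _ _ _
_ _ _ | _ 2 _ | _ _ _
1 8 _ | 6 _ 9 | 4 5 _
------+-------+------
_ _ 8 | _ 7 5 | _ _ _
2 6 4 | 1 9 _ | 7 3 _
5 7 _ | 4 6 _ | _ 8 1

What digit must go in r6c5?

Row 6 already contains {1, 4, 5, 6, 8, 9}.
Column 5 already contains {1, 2, 4, 5, 6, 7, 8, 9}.
Its 3×3 block (box 5) already contains {1, 2, 4, 6, 8, 9}.
The only value from 1–9 not eliminated is 3, so r6c5 = 3.

3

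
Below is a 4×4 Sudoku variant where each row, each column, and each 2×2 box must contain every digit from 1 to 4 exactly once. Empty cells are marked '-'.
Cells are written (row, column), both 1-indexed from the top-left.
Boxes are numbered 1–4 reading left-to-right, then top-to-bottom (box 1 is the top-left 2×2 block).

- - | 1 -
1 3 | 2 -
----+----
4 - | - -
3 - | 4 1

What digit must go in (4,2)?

2

Row 4 already contains {1, 3, 4}.
Column 2 already contains {3}.
Its 2×2 block (box 3) already contains {3, 4}.
The only value from 1–4 not eliminated is 2, so (4,2) = 2.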